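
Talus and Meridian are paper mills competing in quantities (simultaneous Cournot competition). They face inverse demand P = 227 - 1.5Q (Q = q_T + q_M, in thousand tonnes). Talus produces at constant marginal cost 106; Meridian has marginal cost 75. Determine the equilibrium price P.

Talus's profit: π_T = (227 - 1.5Q)q_T - (106q_T). Setting ∂π_T/∂q_T = 0: 121 - 3q_T - (3/2)(q_M) = 0.
Meridian's first-order condition: 152 - 3q_M - (3/2)(q_T) = 0.
Best responses: q_T = (121 - (3/2)q_M)/3, q_M = (152 - (3/2)q_T)/3.
Solving the pair: q_T = 20, q_M = 122/3.
Total output Q = 182/3, so price P = 227 - (3/2)·(182/3) = 136.

136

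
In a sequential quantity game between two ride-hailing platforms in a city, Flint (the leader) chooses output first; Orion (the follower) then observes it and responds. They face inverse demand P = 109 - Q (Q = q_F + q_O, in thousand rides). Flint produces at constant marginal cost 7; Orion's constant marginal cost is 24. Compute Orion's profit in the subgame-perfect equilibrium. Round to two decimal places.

Solve by backward induction. Given q_F, the follower Orion maximises π_O = (109 - q_F - q_O)q_O - 24q_O.
Setting the follower's marginal profit to zero, 85 - q_F - 2q_O = 0, i.e. q_O = (85 - q_F)/2.
The leader anticipates this reaction. Substituting into P = 109 - Q gives P = 133/2 - (1/2)q_F, so π_F = (133/2 - (1/2)q_F)q_F - 7q_F.
The leader's first-order condition 119/2 - q_F = 0 yields q_F = 119/2.
Then q_O = (85 - 119/2)/2 = 51/4.
Price P = 109 - 289/4 = 147/4.
Orion's profit: (147/4 - 24)·(51/4) = 162.5625.

162.56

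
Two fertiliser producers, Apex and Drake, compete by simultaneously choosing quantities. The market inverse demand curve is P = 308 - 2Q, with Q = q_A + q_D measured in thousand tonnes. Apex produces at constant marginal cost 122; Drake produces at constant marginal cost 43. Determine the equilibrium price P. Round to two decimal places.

Apex's profit: π_A = (308 - 2Q)q_A - (122q_A). Setting ∂π_A/∂q_A = 0: 186 - 4q_A - 2(q_D) = 0.
Drake's first-order condition: 265 - 4q_D - 2(q_A) = 0.
Rearranging gives the reaction functions q_A = (186 - 2q_D)/4 and q_D = (265 - 2q_A)/4.
Substituting one into the other gives q_A = 107/6 and q_D = 172/3.
Total output Q = 451/6, so price P = 308 - 2·(451/6) = 473/3.

157.67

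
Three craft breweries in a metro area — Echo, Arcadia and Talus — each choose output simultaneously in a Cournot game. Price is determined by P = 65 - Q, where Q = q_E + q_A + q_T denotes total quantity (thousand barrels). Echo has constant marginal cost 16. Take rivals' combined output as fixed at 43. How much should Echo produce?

With rivals' combined output fixed at 43, Echo's profit is π_E = (65 - 43 - q_E)q_E - (16q_E) = (22 - q_E)q_E - (16q_E).
∂π_E/∂q_E = 6 - 2q_E = 0, so q_E = 3.

3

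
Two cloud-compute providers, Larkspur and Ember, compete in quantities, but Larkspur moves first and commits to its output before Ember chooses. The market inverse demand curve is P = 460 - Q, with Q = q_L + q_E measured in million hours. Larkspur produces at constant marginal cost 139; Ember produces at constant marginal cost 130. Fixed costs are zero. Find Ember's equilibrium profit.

7569

The follower Ember best-responds to any q_L: π_E = (460 - Q)q_E - 130q_E.
Setting the follower's marginal profit to zero, 330 - q_L - 2q_E = 0, i.e. q_E = (330 - q_L)/2.
The leader anticipates this reaction. Substituting into P = 460 - Q gives P = 295 - (1/2)q_L, so π_L = (295 - (1/2)q_L)q_L - 139q_L.
Leader FOC: 156 - q_L = 0, so q_L = 156.
Then q_E = (330 - 156)/2 = 87.
Price P = 460 - 243 = 217.
Ember's profit: (217 - 130)·87 = 7569.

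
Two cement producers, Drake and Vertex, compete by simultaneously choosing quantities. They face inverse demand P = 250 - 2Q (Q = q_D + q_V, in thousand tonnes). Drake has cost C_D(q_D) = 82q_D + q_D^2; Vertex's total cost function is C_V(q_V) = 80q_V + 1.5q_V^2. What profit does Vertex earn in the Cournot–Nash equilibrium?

1134

Drake's profit: π_D = (250 - 2Q)q_D - (82q_D + q_D²). Setting ∂π_D/∂q_D = 0: 168 - 6q_D - 2(q_V) = 0.
Vertex's profit: π_V = (250 - 2Q)q_V - (80q_V + (3/2)q_V²). Setting ∂π_V/∂q_V = 0: 170 - 7q_V - 2(q_D) = 0.
So q_D = (168 - 2q_V)/6 and q_V = (170 - 2q_D)/7.
Solving the pair: q_D = 22, q_V = 18.
Price P = 250 - 2·40 = 170.
Vertex's profit: 170·18 - 80·18 - (3/2)·18² = 1134.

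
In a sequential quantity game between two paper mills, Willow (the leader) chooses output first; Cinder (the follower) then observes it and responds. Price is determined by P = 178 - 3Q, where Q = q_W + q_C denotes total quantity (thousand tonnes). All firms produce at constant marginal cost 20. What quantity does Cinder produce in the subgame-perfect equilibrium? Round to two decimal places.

13.17

Solve by backward induction. Given q_W, the follower Cinder maximises π_C = (178 - 3q_W - 3q_C)q_C - 20q_C.
Setting the follower's marginal profit to zero, 158 - 3q_W - 6q_C = 0, i.e. q_C = (158 - 3q_W)/6.
The leader anticipates this reaction. Substituting into P = 178 - 3Q gives P = 99 - (3/2)q_W, so π_W = (99 - (3/2)q_W)q_W - 20q_W.
The leader's first-order condition 79 - 3q_W = 0 yields q_W = 79/3.
Then q_C = (158 - 3·(79/3))/6 = 79/6.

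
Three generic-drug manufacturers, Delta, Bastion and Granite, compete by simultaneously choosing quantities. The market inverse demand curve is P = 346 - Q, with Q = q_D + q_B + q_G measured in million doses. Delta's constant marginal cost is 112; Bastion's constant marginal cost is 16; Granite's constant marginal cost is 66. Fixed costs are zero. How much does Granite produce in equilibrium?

69

Delta's profit: π_D = (346 - Q)q_D - (112q_D). Setting ∂π_D/∂q_D = 0: 234 - 2q_D - (q_B + q_G) = 0.
Bastion's profit: π_B = (346 - Q)q_B - (16q_B). Setting ∂π_B/∂q_B = 0: 330 - 2q_B - (q_D + q_G) = 0.
Granite's profit: π_G = (346 - Q)q_G - (66q_G). Setting ∂π_G/∂q_G = 0: 280 - 2q_G - (q_D + q_B) = 0.
Adding the 3 first-order conditions: 844 − 4Q = 0, so Q = 211.
Back-substituting: q_D = (234 − 211) = 23, q_B = (330 − 211) = 119, q_G = (280 − 211) = 69.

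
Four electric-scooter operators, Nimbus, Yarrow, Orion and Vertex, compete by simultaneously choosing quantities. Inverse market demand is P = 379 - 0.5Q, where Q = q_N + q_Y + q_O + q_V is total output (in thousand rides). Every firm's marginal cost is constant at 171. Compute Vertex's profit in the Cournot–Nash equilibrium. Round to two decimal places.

3461.12

A representative firm's profit is π_i = q_i(379 - 0.5Q) - 171q_i.
First-order condition (treating rivals' output as given): 208 - q_i - (1/2)·Σ_{j≠i} q_j = 0.
By symmetry each firm produces the same amount; substituting Σ_{j≠i} q_j = 3q_i yields q_i = 208/(5/2) = 416/5.
Price P = 379 - (1/2)·(1664/5) = 1063/5.
Vertex's profit: (1063/5 - 171)·(416/5) = 3461.1200.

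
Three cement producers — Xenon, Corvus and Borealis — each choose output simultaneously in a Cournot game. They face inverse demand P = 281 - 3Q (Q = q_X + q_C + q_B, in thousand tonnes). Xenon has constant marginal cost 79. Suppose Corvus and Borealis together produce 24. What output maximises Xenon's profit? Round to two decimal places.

21.67

With rivals' combined output fixed at 24, Xenon's profit is π_X = (281 - 3·24 - 3q_X)q_X - (79q_X) = (209 - 3q_X)q_X - (79q_X).
∂π_X/∂q_X = 130 - 6q_X = 0, so q_X = 65/3.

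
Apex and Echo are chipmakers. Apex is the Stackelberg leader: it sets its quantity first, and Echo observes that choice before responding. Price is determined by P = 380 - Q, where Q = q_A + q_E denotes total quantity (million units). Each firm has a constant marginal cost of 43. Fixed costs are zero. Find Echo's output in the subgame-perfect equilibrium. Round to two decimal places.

84.25

The follower Echo best-responds to any q_A: π_E = (380 - Q)q_E - 43q_E.
∂π_E/∂q_E = 337 - q_A - 2q_E = 0 gives the reaction function q_E = (337 - q_A)/2.
Apex substitutes q_E(q_A) into its own profit: π_A = q_A(380 - q_A - (337 - q_A)/2) - 43q_A = (423/2 - (1/2)q_A)q_A - 43q_A.
Maximising: ∂π_A/∂q_A = 337/2 - q_A = 0, giving q_A = 337/2.
Then q_E = (337 - 337/2)/2 = 337/4.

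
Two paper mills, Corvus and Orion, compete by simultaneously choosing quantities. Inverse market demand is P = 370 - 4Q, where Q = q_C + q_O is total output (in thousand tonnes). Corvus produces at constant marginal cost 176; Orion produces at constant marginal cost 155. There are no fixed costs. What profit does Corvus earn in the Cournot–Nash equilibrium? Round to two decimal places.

831.36

Corvus's profit: π_C = (370 - 4Q)q_C - (176q_C). Setting ∂π_C/∂q_C = 0: 194 - 8q_C - 4(q_O) = 0.
Orion's first-order condition: 215 - 8q_O - 4(q_C) = 0.
Best responses: q_C = (194 - 4q_O)/8, q_O = (215 - 4q_C)/8.
Solving the pair: q_C = 173/12, q_O = 59/3.
Price P = 370 - 4·(409/12) = 701/3.
Corvus's profit: (701/3 - 176)·(173/12) = 831.3611.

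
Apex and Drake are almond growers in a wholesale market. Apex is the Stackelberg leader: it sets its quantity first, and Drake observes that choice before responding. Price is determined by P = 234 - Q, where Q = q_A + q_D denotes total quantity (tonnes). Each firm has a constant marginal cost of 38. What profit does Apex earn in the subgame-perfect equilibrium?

4802

Solve by backward induction. Given q_A, the follower Drake maximises π_D = (234 - q_A - q_D)q_D - 38q_D.
∂π_D/∂q_D = 196 - q_A - 2q_D = 0 gives the reaction function q_D = (196 - q_A)/2.
The leader anticipates this reaction. Substituting into P = 234 - Q gives P = 136 - (1/2)q_A, so π_A = (136 - (1/2)q_A)q_A - 38q_A.
The leader's first-order condition 98 - q_A = 0 yields q_A = 98.
Then q_D = (196 - 98)/2 = 49.
Price P = 234 - 147 = 87.
Apex's profit: (87 - 38)·98 = 4802.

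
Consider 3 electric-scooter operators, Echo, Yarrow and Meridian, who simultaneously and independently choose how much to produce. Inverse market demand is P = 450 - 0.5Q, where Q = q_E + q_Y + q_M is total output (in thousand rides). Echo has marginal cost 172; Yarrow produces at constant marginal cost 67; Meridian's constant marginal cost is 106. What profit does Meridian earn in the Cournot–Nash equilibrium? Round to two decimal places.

17205.13

Echo's profit: π_E = (450 - 0.5Q)q_E - (172q_E). Setting ∂π_E/∂q_E = 0: 278 - q_E - (1/2)(q_Y + q_M) = 0.
Yarrow's first-order condition: 383 - q_Y - (1/2)(q_E + q_M) = 0.
Meridian's first-order condition: 344 - q_M - (1/2)(q_E + q_Y) = 0.
Summing all 3 equations gives 1005 − 2Q = 0, hence Q = 1005/2.
Back-substituting: q_E = (278 − 1005/4)/(1/2) = 107/2, q_Y = (383 − 1005/4)/(1/2) = 527/2, q_M = (344 − 1005/4)/(1/2) = 371/2.
Price P = 450 - (1/2)·(1005/2) = 795/4.
Meridian's profit: (795/4 - 106)·(371/2) = 17205.1250.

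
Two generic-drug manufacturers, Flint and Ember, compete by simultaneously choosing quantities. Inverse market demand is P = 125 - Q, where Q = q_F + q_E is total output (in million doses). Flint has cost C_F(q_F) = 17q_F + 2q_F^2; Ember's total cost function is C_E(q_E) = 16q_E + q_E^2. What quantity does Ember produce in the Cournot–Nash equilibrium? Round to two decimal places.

Flint's profit: π_F = (125 - Q)q_F - (17q_F + 2q_F²). Setting ∂π_F/∂q_F = 0: 108 - 6q_F - (q_E) = 0.
Ember's profit: π_E = (125 - Q)q_E - (16q_E + q_E²). Setting ∂π_E/∂q_E = 0: 109 - 4q_E - (q_F) = 0.
Rearranging gives the reaction functions q_F = (108 - q_E)/6 and q_E = (109 - q_F)/4.
Solving the pair: q_F = 323/23, q_E = 546/23.

23.74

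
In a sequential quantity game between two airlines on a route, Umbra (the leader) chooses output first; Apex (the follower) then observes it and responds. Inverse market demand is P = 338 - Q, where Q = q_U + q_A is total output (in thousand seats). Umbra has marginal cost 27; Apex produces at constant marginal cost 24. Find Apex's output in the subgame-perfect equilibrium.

Solve by backward induction. Given q_U, the follower Apex maximises π_A = (338 - q_U - q_A)q_A - 24q_A.
Setting the follower's marginal profit to zero, 314 - q_U - 2q_A = 0, i.e. q_A = (314 - q_U)/2.
Umbra substitutes q_A(q_U) into its own profit: π_U = q_U(338 - q_U - (314 - q_U)/2) - 27q_U = (181 - (1/2)q_U)q_U - 27q_U.
Leader FOC: 154 - q_U = 0, so q_U = 154.
Then q_A = (314 - 154)/2 = 80.

80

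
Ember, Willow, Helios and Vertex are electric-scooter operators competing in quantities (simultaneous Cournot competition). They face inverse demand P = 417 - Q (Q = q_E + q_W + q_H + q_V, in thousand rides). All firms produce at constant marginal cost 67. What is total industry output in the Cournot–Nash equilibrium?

280

Each firm earns π_i = (417 - Q)q_i - 67q_i.
Setting ∂π_i/∂q_i = 0 with rivals' quantities fixed: 350 - 2q_i - Σ_{j≠i} q_j = 0.
With identical firms every q_j equals q_i, so Σ_{j≠i} q_j = 3q_i and 350 = 5q_i, giving q_i = 70.
Total output Q = 70 + 70 + 70 + 70 = 280.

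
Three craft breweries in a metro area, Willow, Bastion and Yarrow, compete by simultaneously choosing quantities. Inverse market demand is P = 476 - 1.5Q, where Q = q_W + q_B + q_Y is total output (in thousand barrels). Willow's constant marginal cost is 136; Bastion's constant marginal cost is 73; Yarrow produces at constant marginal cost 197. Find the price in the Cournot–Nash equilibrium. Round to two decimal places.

Willow's profit: π_W = (476 - 1.5Q)q_W - (136q_W). Setting ∂π_W/∂q_W = 0: 340 - 3q_W - (3/2)(q_B + q_Y) = 0.
Bastion's profit: π_B = (476 - 1.5Q)q_B - (73q_B). Setting ∂π_B/∂q_B = 0: 403 - 3q_B - (3/2)(q_W + q_Y) = 0.
Yarrow's profit: π_Y = (476 - 1.5Q)q_Y - (197q_Y). Setting ∂π_Y/∂q_Y = 0: 279 - 3q_Y - (3/2)(q_W + q_B) = 0.
Adding the 3 first-order conditions: 1022 − 6Q = 0, so Q = 511/3.
Back-substituting: q_W = (340 − 511/2)/(3/2) = 169/3, q_B = (403 − 511/2)/(3/2) = 295/3, q_Y = (279 − 511/2)/(3/2) = 47/3.
Total output Q = 511/3, so price P = 476 - (3/2)·(511/3) = 441/2.

220.50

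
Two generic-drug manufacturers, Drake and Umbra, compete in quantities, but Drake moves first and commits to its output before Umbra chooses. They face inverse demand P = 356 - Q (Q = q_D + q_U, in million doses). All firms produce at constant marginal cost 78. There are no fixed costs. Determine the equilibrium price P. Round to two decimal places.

147.50

Solve by backward induction. Given q_D, the follower Umbra maximises π_U = (356 - q_D - q_U)q_U - 78q_U.
Setting the follower's marginal profit to zero, 278 - q_D - 2q_U = 0, i.e. q_U = (278 - q_D)/2.
The leader anticipates this reaction. Substituting into P = 356 - Q gives P = 217 - (1/2)q_D, so π_D = (217 - (1/2)q_D)q_D - 78q_D.
The leader's first-order condition 139 - q_D = 0 yields q_D = 139.
Then q_U = (278 - 139)/2 = 139/2.
Total output Q = 417/2, so price P = 356 - 417/2 = 295/2.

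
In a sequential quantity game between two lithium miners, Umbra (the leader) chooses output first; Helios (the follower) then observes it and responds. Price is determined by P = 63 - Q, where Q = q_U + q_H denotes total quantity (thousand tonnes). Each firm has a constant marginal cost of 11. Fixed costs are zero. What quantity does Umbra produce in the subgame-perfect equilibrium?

The follower Helios best-responds to any q_U: π_H = (63 - Q)q_H - 11q_H.
Setting the follower's marginal profit to zero, 52 - q_U - 2q_H = 0, i.e. q_H = (52 - q_U)/2.
Umbra substitutes q_H(q_U) into its own profit: π_U = q_U(63 - q_U - (52 - q_U)/2) - 11q_U = (37 - (1/2)q_U)q_U - 11q_U.
Leader FOC: 26 - q_U = 0, so q_U = 26.
Then q_H = (52 - 26)/2 = 13.

26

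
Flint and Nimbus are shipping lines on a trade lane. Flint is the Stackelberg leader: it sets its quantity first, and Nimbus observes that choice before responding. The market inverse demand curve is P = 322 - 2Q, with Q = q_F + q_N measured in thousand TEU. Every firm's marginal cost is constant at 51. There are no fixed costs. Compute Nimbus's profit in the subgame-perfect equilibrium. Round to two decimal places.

Solve by backward induction. Given q_F, the follower Nimbus maximises π_N = (322 - 2q_F - 2q_N)q_N - 51q_N.
∂π_N/∂q_N = 271 - 2q_F - 4q_N = 0 gives the reaction function q_N = (271 - 2q_F)/4.
Flint substitutes q_N(q_F) into its own profit: π_F = q_F(322 - 2q_F - (271 - 2q_F)/2) - 51q_F = (373/2 - q_F)q_F - 51q_F.
Leader FOC: 271/2 - 2q_F = 0, so q_F = 271/4.
Then q_N = (271 - 2·(271/4))/4 = 271/8.
Price P = 322 - 2·(813/8) = 475/4.
Nimbus's profit: (475/4 - 51)·(271/8) = 2295.0313.

2295.03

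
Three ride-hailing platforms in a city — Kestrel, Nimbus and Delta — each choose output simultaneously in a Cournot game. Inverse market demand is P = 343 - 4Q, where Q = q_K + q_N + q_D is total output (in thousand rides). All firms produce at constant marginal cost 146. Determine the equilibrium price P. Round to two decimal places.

195.25

A representative firm's profit is π_i = q_i(343 - 4Q) - 146q_i.
Setting ∂π_i/∂q_i = 0 with rivals' quantities fixed: 197 - 8q_i - 4·Σ_{j≠i} q_j = 0.
With identical firms every q_j equals q_i, so Σ_{j≠i} q_j = 2q_i and 197 = 16q_i, giving q_i = 197/16.
Total output Q = 591/16, so price P = 343 - 4·(591/16) = 781/4.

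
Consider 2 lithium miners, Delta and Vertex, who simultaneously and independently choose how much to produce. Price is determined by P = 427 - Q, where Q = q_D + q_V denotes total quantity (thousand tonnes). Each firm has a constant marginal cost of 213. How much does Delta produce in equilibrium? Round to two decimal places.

71.33

Each firm earns π_i = (427 - Q)q_i - 213q_i.
Setting ∂π_i/∂q_i = 0 with rivals' quantities fixed: 214 - 2q_i - q_j = 0.
By symmetry each firm produces the same amount; substituting q_j = q_i yields q_i = 214/3.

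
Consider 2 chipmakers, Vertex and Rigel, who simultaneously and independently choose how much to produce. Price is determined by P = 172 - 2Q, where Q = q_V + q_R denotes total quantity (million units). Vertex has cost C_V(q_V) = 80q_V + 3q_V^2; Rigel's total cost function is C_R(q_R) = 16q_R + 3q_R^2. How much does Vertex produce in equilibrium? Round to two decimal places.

6.33

Vertex's profit: π_V = (172 - 2Q)q_V - (80q_V + 3q_V²). Setting ∂π_V/∂q_V = 0: 92 - 10q_V - 2(q_R) = 0.
Rigel's profit: π_R = (172 - 2Q)q_R - (16q_R + 3q_R²). Setting ∂π_R/∂q_R = 0: 156 - 10q_R - 2(q_V) = 0.
Rearranging gives the reaction functions q_V = (92 - 2q_R)/10 and q_R = (156 - 2q_V)/10.
Solving the pair: q_V = 19/3, q_R = 43/3.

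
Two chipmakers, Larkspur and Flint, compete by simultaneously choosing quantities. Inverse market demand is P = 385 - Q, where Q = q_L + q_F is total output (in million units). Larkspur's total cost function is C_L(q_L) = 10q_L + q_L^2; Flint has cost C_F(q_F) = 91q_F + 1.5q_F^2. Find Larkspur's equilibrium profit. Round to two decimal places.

13847.98

Larkspur's profit: π_L = (385 - Q)q_L - (10q_L + q_L²). Setting ∂π_L/∂q_L = 0: 375 - 4q_L - (q_F) = 0.
Flint's profit: π_F = (385 - Q)q_F - (91q_F + (3/2)q_F²). Setting ∂π_F/∂q_F = 0: 294 - 5q_F - (q_L) = 0.
Best responses: q_L = (375 - q_F)/4, q_F = (294 - q_L)/5.
Substituting one into the other gives q_L = 1581/19 and q_F = 801/19.
Price P = 385 - 125.3684 = 259.6316.
Larkspur's profit: 259.6316·(1581/19) - 10·(1581/19) - (1581/19)² = 13847.9834.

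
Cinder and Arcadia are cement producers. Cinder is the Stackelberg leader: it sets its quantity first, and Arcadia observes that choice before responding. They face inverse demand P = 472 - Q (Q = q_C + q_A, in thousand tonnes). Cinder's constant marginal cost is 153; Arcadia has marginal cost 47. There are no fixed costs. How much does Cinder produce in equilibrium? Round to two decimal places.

106.50

Solve by backward induction. Given q_C, the follower Arcadia maximises π_A = (472 - q_C - q_A)q_A - 47q_A.
∂π_A/∂q_A = 425 - q_C - 2q_A = 0 gives the reaction function q_A = (425 - q_C)/2.
Cinder substitutes q_A(q_C) into its own profit: π_C = q_C(472 - q_C - (425 - q_C)/2) - 153q_C = (519/2 - (1/2)q_C)q_C - 153q_C.
The leader's first-order condition 213/2 - q_C = 0 yields q_C = 213/2.
Then q_A = (425 - 213/2)/2 = 637/4.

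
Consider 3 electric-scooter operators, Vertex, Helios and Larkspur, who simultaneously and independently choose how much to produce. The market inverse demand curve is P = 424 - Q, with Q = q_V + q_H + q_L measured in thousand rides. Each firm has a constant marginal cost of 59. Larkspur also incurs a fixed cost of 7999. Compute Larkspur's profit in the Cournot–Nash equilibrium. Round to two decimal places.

327.56

Each firm earns π_i = (424 - Q)q_i - 59q_i.
Setting ∂π_i/∂q_i = 0 with rivals' quantities fixed: 365 - 2q_i - Σ_{j≠i} q_j = 0.
By symmetry each firm produces the same amount; substituting Σ_{j≠i} q_j = 2q_i yields q_i = 365/4.
Price P = 424 - 1095/4 = 601/4.
Larkspur's profit: (601/4 - 59)·(365/4) - 7999 = 327.5625.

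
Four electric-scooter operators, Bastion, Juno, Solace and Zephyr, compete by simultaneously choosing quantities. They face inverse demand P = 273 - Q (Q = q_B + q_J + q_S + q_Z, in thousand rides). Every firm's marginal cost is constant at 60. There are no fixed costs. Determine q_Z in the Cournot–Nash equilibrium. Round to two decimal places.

42.60

A representative firm's profit is π_i = q_i(273 - Q) - 60q_i.
First-order condition (treating rivals' output as given): 213 - 2q_i - Σ_{j≠i} q_j = 0.
By symmetry each firm produces the same amount; substituting Σ_{j≠i} q_j = 3q_i yields q_i = 213/5.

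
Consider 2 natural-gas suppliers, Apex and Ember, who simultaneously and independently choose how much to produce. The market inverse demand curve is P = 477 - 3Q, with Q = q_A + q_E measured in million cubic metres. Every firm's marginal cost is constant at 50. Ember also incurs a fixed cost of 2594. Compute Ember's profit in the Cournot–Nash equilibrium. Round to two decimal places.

A representative firm's profit is π_i = q_i(477 - 3Q) - 50q_i.
First-order condition (treating rivals' output as given): 427 - 6q_i - 3q_j = 0.
By symmetry each firm produces the same amount; substituting q_j = q_i yields q_i = 427/9.
Price P = 477 - 3·(854/9) = 577/3.
Ember's profit: (577/3 - 50)·(427/9) - 2594 = 4158.9259.

4158.93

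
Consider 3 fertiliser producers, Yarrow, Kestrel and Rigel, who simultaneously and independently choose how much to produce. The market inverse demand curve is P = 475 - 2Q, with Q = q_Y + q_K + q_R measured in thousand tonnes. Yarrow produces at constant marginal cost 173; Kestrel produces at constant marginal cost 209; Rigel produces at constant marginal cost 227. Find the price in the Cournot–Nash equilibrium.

Yarrow's profit: π_Y = (475 - 2Q)q_Y - (173q_Y). Setting ∂π_Y/∂q_Y = 0: 302 - 4q_Y - 2(q_K + q_R) = 0.
Kestrel's first-order condition: 266 - 4q_K - 2(q_Y + q_R) = 0.
Rigel's first-order condition: 248 - 4q_R - 2(q_Y + q_K) = 0.
Adding the 3 first-order conditions: 816 − 8Q = 0, so Q = 102.
Back-substituting: q_Y = (302 − 204)/2 = 49, q_K = (266 − 204)/2 = 31, q_R = (248 − 204)/2 = 22.
Total output Q = 102, so price P = 475 - 2·102 = 271.

271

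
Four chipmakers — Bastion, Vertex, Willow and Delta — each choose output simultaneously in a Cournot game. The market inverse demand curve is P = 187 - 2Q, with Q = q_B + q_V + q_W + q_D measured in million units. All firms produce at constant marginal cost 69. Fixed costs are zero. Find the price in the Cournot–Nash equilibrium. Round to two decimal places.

92.60

Each firm earns π_i = (187 - 2Q)q_i - 69q_i.
Setting ∂π_i/∂q_i = 0 with rivals' quantities fixed: 118 - 4q_i - 2·Σ_{j≠i} q_j = 0.
By symmetry each firm produces the same amount; substituting Σ_{j≠i} q_j = 3q_i yields q_i = 118/10 = 59/5.
Total output Q = 236/5, so price P = 187 - 2·(236/5) = 463/5.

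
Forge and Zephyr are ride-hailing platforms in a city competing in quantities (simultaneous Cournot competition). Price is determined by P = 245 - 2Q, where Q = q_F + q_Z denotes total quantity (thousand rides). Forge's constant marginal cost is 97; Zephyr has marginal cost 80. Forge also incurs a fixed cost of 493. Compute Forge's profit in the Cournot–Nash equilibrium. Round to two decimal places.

Forge's profit: π_F = (245 - 2Q)q_F - (97q_F). Setting ∂π_F/∂q_F = 0: 148 - 4q_F - 2(q_Z) = 0.
Zephyr's first-order condition: 165 - 4q_Z - 2(q_F) = 0.
Best responses: q_F = (148 - 2q_Z)/4, q_Z = (165 - 2q_F)/4.
Substituting one into the other gives q_F = 131/6 and q_Z = 91/3.
Price P = 245 - 2·(313/6) = 422/3.
Forge's profit: (422/3 - 97)·(131/6) - 493 = 460.3889.

460.39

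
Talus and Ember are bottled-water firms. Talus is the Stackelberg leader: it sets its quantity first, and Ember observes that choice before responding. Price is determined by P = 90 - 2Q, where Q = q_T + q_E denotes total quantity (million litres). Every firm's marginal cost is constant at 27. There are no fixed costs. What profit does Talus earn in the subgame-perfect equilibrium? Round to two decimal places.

248.06

The follower Ember best-responds to any q_T: π_E = (90 - 2Q)q_E - 27q_E.
Follower FOC: 63 - 2q_T - 4q_E = 0, so q_E(q_T) = (63 - 2q_T)/4.
The leader anticipates this reaction. Substituting into P = 90 - 2Q gives P = 117/2 - q_T, so π_T = (117/2 - q_T)q_T - 27q_T.
Maximising: ∂π_T/∂q_T = 63/2 - 2q_T = 0, giving q_T = 63/4.
Then q_E = (63 - 2·(63/4))/4 = 63/8.
Price P = 90 - 2·(189/8) = 171/4.
Talus's profit: (171/4 - 27)·(63/4) = 248.0625.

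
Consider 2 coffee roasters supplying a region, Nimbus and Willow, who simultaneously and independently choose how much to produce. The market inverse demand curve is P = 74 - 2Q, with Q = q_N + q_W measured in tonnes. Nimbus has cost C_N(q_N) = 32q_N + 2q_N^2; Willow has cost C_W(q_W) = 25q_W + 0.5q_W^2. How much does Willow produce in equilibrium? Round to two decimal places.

8.56

Nimbus's profit: π_N = (74 - 2Q)q_N - (32q_N + 2q_N²). Setting ∂π_N/∂q_N = 0: 42 - 8q_N - 2(q_W) = 0.
Willow's first-order condition: 49 - 5q_W - 2(q_N) = 0.
Best responses: q_N = (42 - 2q_W)/8, q_W = (49 - 2q_N)/5.
Substituting one into the other gives q_N = 28/9 and q_W = 77/9.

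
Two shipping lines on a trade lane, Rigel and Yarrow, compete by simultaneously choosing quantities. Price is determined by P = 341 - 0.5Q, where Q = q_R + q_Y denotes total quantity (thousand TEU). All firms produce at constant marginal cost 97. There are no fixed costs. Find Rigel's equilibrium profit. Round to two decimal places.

Each firm earns π_i = (341 - 0.5Q)q_i - 97q_i.
Setting ∂π_i/∂q_i = 0 with rivals' quantities fixed: 244 - q_i - (1/2)q_j = 0.
By symmetry each firm produces the same amount; substituting q_j = q_i yields q_i = 244/(3/2) = 488/3.
Price P = 341 - (1/2)·(976/3) = 535/3.
Rigel's profit: (535/3 - 97)·(488/3) = 13230.2222.

13230.22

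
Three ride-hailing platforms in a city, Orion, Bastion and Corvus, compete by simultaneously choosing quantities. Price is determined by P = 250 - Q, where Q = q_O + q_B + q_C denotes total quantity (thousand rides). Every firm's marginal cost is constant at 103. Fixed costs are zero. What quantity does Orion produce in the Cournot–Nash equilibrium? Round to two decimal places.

36.75

Each firm earns π_i = (250 - Q)q_i - 103q_i.
First-order condition (treating rivals' output as given): 147 - 2q_i - Σ_{j≠i} q_j = 0.
By symmetry each firm produces the same amount; substituting Σ_{j≠i} q_j = 2q_i yields q_i = 147/4.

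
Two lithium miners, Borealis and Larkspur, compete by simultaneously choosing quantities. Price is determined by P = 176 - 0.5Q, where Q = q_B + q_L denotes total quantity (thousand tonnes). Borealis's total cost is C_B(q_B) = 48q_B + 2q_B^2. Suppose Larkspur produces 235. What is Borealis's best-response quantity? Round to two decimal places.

2.10

With the rival's output fixed at 235, Borealis's profit is π_B = (176 - (1/2)·235 - (1/2)q_B)q_B - (48q_B + 2q_B²) = (117/2 - (1/2)q_B)q_B - (48q_B + 2q_B²).
∂π_B/∂q_B = 21/2 - 5q_B = 0, so q_B = 21/10.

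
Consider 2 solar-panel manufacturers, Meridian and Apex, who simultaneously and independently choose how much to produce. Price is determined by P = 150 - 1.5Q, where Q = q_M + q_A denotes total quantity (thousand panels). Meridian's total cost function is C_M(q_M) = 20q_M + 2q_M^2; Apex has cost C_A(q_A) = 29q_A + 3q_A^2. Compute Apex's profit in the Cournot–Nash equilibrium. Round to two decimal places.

518.34

Meridian's profit: π_M = (150 - 1.5Q)q_M - (20q_M + 2q_M²). Setting ∂π_M/∂q_M = 0: 130 - 7q_M - (3/2)(q_A) = 0.
Apex's profit: π_A = (150 - 1.5Q)q_A - (29q_A + 3q_A²). Setting ∂π_A/∂q_A = 0: 121 - 9q_A - (3/2)(q_M) = 0.
So q_M = (130 - (3/2)q_A)/7 and q_A = (121 - (3/2)q_M)/9.
Solving the pair: q_M = 1318/81, q_A = 10.7325.
Price P = 150 - (3/2)·27.0041 = 109.4938.
Apex's profit: 109.4938·10.7325 - 29·10.7325 - 3·10.7325² = 518.3405.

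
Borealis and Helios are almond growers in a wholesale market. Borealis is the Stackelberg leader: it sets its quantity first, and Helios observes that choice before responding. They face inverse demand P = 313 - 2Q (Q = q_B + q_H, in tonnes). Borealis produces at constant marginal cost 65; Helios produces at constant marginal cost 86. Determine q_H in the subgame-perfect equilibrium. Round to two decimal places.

23.13

The follower Helios best-responds to any q_B: π_H = (313 - 2Q)q_H - 86q_H.
∂π_H/∂q_H = 227 - 2q_B - 4q_H = 0 gives the reaction function q_H = (227 - 2q_B)/4.
The leader anticipates this reaction. Substituting into P = 313 - 2Q gives P = 399/2 - q_B, so π_B = (399/2 - q_B)q_B - 65q_B.
Leader FOC: 269/2 - 2q_B = 0, so q_B = 269/4.
Then q_H = (227 - 2·(269/4))/4 = 185/8.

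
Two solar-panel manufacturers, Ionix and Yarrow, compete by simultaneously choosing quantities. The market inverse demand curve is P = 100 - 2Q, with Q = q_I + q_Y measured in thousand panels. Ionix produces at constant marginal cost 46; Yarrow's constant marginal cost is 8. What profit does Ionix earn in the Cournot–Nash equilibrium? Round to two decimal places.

14.22

Ionix's profit: π_I = (100 - 2Q)q_I - (46q_I). Setting ∂π_I/∂q_I = 0: 54 - 4q_I - 2(q_Y) = 0.
Yarrow's first-order condition: 92 - 4q_Y - 2(q_I) = 0.
So q_I = (54 - 2q_Y)/4 and q_Y = (92 - 2q_I)/4.
Substituting one into the other gives q_I = 8/3 and q_Y = 65/3.
Price P = 100 - 2·(73/3) = 154/3.
Ionix's profit: (154/3 - 46)·(8/3) = 128/9.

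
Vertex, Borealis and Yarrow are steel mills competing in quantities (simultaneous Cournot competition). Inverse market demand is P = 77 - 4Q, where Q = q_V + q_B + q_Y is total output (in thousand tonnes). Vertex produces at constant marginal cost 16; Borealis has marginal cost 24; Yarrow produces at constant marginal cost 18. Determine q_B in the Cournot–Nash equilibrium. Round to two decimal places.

Vertex's profit: π_V = (77 - 4Q)q_V - (16q_V). Setting ∂π_V/∂q_V = 0: 61 - 8q_V - 4(q_B + q_Y) = 0.
Borealis's profit: π_B = (77 - 4Q)q_B - (24q_B). Setting ∂π_B/∂q_B = 0: 53 - 8q_B - 4(q_V + q_Y) = 0.
Yarrow's profit: π_Y = (77 - 4Q)q_Y - (18q_Y). Setting ∂π_Y/∂q_Y = 0: 59 - 8q_Y - 4(q_V + q_B) = 0.
Adding the 3 conditions: 173 − 8Q − 8Q = 0, i.e. Q = 173/16.
Back-substituting: q_V = (61 − 173/4)/4 = 71/16, q_B = (53 − 173/4)/4 = 39/16, q_Y = (59 − 173/4)/4 = 63/16.

2.44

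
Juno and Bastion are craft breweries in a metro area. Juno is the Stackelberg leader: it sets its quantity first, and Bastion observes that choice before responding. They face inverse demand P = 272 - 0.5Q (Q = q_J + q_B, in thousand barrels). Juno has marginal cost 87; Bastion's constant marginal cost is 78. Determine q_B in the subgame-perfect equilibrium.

The follower Bastion best-responds to any q_J: π_B = (272 - 0.5Q)q_B - 78q_B.
Setting the follower's marginal profit to zero, 194 - (1/2)q_J - q_B = 0, i.e. q_B = (194 - (1/2)q_J).
Juno substitutes q_B(q_J) into its own profit: π_J = q_J(272 - (1/2)q_J - (194 - (1/2)q_J)/2) - 87q_J = (175 - (1/4)q_J)q_J - 87q_J.
Maximising: ∂π_J/∂q_J = 88 - (1/2)q_J = 0, giving q_J = 176.
Then q_B = (194 - (1/2)·176) = 106.

106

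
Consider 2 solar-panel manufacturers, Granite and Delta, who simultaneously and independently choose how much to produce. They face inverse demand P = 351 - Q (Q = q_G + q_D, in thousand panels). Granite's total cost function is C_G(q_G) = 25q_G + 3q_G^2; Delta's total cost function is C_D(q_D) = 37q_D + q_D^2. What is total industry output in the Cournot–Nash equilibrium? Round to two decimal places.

102.45

Granite's profit: π_G = (351 - Q)q_G - (25q_G + 3q_G²). Setting ∂π_G/∂q_G = 0: 326 - 8q_G - (q_D) = 0.
Delta's profit: π_D = (351 - Q)q_D - (37q_D + q_D²). Setting ∂π_D/∂q_D = 0: 314 - 4q_D - (q_G) = 0.
Rearranging gives the reaction functions q_G = (326 - q_D)/8 and q_D = (314 - q_G)/4.
Substituting one into the other gives q_G = 990/31 and q_D = 70.5161.
Total output Q = 990/31 + 70.5161 = 102.4516.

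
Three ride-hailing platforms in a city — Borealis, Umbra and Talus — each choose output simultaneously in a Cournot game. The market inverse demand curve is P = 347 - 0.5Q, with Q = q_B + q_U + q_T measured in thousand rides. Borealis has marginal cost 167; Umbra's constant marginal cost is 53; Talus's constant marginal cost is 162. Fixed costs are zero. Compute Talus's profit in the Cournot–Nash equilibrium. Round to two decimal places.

820.13

Borealis's profit: π_B = (347 - 0.5Q)q_B - (167q_B). Setting ∂π_B/∂q_B = 0: 180 - q_B - (1/2)(q_U + q_T) = 0.
Umbra's profit: π_U = (347 - 0.5Q)q_U - (53q_U). Setting ∂π_U/∂q_U = 0: 294 - q_U - (1/2)(q_B + q_T) = 0.
Talus's profit: π_T = (347 - 0.5Q)q_T - (162q_T). Setting ∂π_T/∂q_T = 0: 185 - q_T - (1/2)(q_B + q_U) = 0.
Adding the 3 conditions: 659 − Q − Q = 0, i.e. Q = 659/2.
Back-substituting: q_B = (180 − 659/4)/(1/2) = 61/2, q_U = (294 − 659/4)/(1/2) = 517/2, q_T = (185 − 659/4)/(1/2) = 81/2.
Price P = 347 - (1/2)·(659/2) = 729/4.
Talus's profit: (729/4 - 162)·(81/2) = 820.1250.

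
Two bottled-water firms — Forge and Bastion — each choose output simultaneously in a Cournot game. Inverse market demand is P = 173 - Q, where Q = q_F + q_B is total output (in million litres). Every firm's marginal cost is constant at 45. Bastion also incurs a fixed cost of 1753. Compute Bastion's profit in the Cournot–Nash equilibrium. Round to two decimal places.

A representative firm's profit is π_i = q_i(173 - Q) - 45q_i.
First-order condition (treating rivals' output as given): 128 - 2q_i - q_j = 0.
By symmetry each firm produces the same amount; substituting q_j = q_i yields q_i = 128/3.
Price P = 173 - 256/3 = 263/3.
Bastion's profit: (263/3 - 45)·(128/3) - 1753 = 607/9.

67.44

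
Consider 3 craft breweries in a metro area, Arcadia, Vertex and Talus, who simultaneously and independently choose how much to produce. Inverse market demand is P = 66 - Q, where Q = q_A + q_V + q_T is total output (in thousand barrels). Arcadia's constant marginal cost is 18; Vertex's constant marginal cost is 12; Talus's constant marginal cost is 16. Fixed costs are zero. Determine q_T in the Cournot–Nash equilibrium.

12

Arcadia's profit: π_A = (66 - Q)q_A - (18q_A). Setting ∂π_A/∂q_A = 0: 48 - 2q_A - (q_V + q_T) = 0.
Vertex's profit: π_V = (66 - Q)q_V - (12q_V). Setting ∂π_V/∂q_V = 0: 54 - 2q_V - (q_A + q_T) = 0.
Talus's first-order condition: 50 - 2q_T - (q_A + q_V) = 0.
Adding the 3 first-order conditions: 152 − 4Q = 0, so Q = 38.
Back-substituting: q_A = (48 − 38) = 10, q_V = (54 − 38) = 16, q_T = (50 − 38) = 12.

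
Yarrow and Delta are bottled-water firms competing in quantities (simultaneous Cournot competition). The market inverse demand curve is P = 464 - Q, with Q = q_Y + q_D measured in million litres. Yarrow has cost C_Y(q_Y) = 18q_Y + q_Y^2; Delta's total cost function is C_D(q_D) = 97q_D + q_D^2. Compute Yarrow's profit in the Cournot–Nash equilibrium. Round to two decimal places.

Yarrow's profit: π_Y = (464 - Q)q_Y - (18q_Y + q_Y²). Setting ∂π_Y/∂q_Y = 0: 446 - 4q_Y - (q_D) = 0.
Delta's profit: π_D = (464 - Q)q_D - (97q_D + q_D²). Setting ∂π_D/∂q_D = 0: 367 - 4q_D - (q_Y) = 0.
So q_Y = (446 - q_D)/4 and q_D = (367 - q_Y)/4.
Substituting one into the other gives q_Y = 1417/15 and q_D = 1022/15.
Price P = 464 - 813/5 = 1507/5.
Yarrow's profit: (1507/5)·(1417/15) - 18·(1417/15) - (1417/15)² = 17847.9022.

17847.90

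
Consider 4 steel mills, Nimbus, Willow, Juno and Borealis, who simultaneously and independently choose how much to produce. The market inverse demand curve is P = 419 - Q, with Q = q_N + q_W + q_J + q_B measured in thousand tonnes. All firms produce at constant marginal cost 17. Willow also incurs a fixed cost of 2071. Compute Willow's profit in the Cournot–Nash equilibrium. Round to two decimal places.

Each firm earns π_i = (419 - Q)q_i - 17q_i.
First-order condition (treating rivals' output as given): 402 - 2q_i - Σ_{j≠i} q_j = 0.
By symmetry each firm produces the same amount; substituting Σ_{j≠i} q_j = 3q_i yields q_i = 402/5.
Price P = 419 - 1608/5 = 487/5.
Willow's profit: (487/5 - 17)·(402/5) - 2071 = 4393.1600.

4393.16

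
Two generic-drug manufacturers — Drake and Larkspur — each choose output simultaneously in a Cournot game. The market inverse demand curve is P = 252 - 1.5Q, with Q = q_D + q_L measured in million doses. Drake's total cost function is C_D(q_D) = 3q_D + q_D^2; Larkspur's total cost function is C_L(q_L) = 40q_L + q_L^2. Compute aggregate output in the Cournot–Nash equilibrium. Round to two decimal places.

70.92

Drake's profit: π_D = (252 - 1.5Q)q_D - (3q_D + q_D²). Setting ∂π_D/∂q_D = 0: 249 - 5q_D - (3/2)(q_L) = 0.
Larkspur's first-order condition: 212 - 5q_L - (3/2)(q_D) = 0.
Rearranging gives the reaction functions q_D = (249 - (3/2)q_L)/5 and q_L = (212 - (3/2)q_D)/5.
Substituting one into the other gives q_D = 40.7473 and q_L = 30.1758.
Total output Q = 40.7473 + 30.1758 = 922/13.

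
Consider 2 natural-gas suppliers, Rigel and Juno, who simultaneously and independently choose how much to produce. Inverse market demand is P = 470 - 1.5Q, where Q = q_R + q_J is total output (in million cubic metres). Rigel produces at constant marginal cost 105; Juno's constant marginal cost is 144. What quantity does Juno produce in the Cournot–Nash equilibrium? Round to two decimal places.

63.78

Rigel's profit: π_R = (470 - 1.5Q)q_R - (105q_R). Setting ∂π_R/∂q_R = 0: 365 - 3q_R - (3/2)(q_J) = 0.
Juno's first-order condition: 326 - 3q_J - (3/2)(q_R) = 0.
So q_R = (365 - (3/2)q_J)/3 and q_J = (326 - (3/2)q_R)/3.
Solving the pair: q_R = 808/9, q_J = 574/9.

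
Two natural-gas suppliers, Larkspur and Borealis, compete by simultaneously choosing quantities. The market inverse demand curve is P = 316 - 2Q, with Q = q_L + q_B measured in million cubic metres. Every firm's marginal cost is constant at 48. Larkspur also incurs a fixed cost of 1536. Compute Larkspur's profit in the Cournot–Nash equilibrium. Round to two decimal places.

2454.22

A representative firm's profit is π_i = q_i(316 - 2Q) - 48q_i.
Setting ∂π_i/∂q_i = 0 with rivals' quantities fixed: 268 - 4q_i - 2q_j = 0.
With identical firms every q_j equals q_i, so q_j = q_i and 268 = 6q_i, giving q_i = 134/3.
Price P = 316 - 2·(268/3) = 412/3.
Larkspur's profit: (412/3 - 48)·(134/3) - 1536 = 2454.2222.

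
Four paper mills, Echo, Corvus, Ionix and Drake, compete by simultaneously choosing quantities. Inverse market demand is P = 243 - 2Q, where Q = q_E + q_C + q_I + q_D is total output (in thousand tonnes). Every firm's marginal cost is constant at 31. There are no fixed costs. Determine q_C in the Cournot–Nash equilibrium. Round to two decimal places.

Each firm earns π_i = (243 - 2Q)q_i - 31q_i.
First-order condition (treating rivals' output as given): 212 - 4q_i - 2·Σ_{j≠i} q_j = 0.
With identical firms every q_j equals q_i, so Σ_{j≠i} q_j = 3q_i and 212 = 10q_i, giving q_i = 106/5.

21.20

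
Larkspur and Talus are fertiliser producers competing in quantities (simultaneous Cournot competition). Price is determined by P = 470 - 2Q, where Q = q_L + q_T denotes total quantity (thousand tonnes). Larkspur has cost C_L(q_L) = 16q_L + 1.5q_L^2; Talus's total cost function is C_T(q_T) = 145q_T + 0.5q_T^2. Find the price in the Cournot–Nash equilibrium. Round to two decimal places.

277.29

Larkspur's profit: π_L = (470 - 2Q)q_L - (16q_L + (3/2)q_L²). Setting ∂π_L/∂q_L = 0: 454 - 7q_L - 2(q_T) = 0.
Talus's profit: π_T = (470 - 2Q)q_T - (145q_T + (1/2)q_T²). Setting ∂π_T/∂q_T = 0: 325 - 5q_T - 2(q_L) = 0.
Best responses: q_L = (454 - 2q_T)/7, q_T = (325 - 2q_L)/5.
Solving the pair: q_L = 1620/31, q_T = 1367/31.
Total output Q = 96.3548, so price P = 470 - 2·96.3548 = 277.2903.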